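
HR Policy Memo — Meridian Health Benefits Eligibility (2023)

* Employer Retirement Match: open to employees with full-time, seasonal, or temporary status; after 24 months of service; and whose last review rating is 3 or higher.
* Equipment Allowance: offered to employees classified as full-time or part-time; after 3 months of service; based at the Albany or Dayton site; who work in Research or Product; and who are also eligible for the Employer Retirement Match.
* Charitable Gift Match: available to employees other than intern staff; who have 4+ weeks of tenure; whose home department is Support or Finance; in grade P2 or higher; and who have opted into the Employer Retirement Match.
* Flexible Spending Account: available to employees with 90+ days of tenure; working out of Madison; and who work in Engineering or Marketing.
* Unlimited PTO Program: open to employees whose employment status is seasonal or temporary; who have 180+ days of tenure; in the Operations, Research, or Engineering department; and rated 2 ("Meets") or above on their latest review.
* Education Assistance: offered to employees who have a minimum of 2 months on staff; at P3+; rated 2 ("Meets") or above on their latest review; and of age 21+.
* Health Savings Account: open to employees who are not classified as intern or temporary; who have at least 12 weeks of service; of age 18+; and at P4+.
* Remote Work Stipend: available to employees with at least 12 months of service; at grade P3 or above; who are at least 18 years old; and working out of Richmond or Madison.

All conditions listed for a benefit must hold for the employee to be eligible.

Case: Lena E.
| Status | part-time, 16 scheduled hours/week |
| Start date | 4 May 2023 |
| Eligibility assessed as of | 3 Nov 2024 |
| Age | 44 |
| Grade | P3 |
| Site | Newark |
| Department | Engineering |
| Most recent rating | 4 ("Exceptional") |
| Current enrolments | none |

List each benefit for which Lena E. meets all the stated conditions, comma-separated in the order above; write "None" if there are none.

Education Assistance

Service from 4 May 2023 to 3 Nov 2024: 549 days.
Employer Retirement Match — status part-time ✗ (requires full-time, seasonal, or temporary) → not eligible.
Equipment Allowance — status part-time ✓; service 549 days ≥ 3 months (≈90 days) ✓; site Newark ✗ (not Albany or Dayton) → not eligible.
Charitable Gift Match — status part-time ✓ (not excluded); service 549 days ≥ 4 weeks (≈28 days) ✓; dept Engineering ✗ → not eligible.
Flexible Spending Account — service 549 days ≥ 90 days ✓; site Newark ✗ (not Madison) → not eligible.
Unlimited PTO Program — status part-time ✗ (requires seasonal or temporary) → not eligible.
Education Assistance — service 549 days ≥ 2 months (≈60 days) ✓; grade P3 ≥ P3 ✓; rating 4 ≥ 2 ✓; age 44 ≥ 21 ✓ → eligible.
Health Savings Account — status part-time ✓ (not excluded); service 549 days ≥ 12 weeks (≈84 days) ✓; age 44 ≥ 18 ✓; grade P3 < P4 ✗ → not eligible.
Remote Work Stipend — service 549 days ≥ 12 months (≈360 days) ✓; grade P3 ≥ P3 ✓; age 44 ≥ 18 ✓; site Newark ✗ (not Richmond or Madison) → not eligible.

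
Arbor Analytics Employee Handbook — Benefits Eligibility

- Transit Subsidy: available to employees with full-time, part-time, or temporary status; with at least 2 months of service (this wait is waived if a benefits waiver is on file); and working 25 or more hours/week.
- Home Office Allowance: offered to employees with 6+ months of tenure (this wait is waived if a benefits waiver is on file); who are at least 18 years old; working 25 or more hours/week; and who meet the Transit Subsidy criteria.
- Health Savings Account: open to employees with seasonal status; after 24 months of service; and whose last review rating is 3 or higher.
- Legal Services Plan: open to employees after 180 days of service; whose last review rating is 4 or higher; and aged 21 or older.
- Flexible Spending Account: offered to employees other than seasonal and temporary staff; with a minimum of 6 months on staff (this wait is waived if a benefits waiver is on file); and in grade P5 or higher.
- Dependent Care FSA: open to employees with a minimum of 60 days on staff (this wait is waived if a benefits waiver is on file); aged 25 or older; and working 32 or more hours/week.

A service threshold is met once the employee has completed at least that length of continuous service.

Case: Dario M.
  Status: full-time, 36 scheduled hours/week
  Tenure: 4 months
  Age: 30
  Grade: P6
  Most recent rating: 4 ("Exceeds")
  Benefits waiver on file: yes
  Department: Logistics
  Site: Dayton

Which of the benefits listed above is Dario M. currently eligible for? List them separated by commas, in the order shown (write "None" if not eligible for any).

Transit Subsidy — status full-time ✓; benefits waiver on file ✓; 36 hrs/wk ≥ 25 ✓ → eligible.
Home Office Allowance — benefits waiver on file ✓; age 30 ≥ 18 ✓; 36 hrs/wk ≥ 25 ✓; eligible for Transit Subsidy ✓ → eligible.
Health Savings Account — status full-time ✗ (requires seasonal) → not eligible.
Legal Services Plan — service 4 months < 180 days ✗ → not eligible.
Flexible Spending Account — status full-time ✓ (not excluded); benefits waiver on file ✓; grade P6 ≥ P5 ✓ → eligible.
Dependent Care FSA — benefits waiver on file ✓; age 30 ≥ 25 ✓; 36 hrs/wk ≥ 32 ✓ → eligible.

Transit Subsidy, Home Office Allowance, Flexible Spending Account, Dependent Care FSA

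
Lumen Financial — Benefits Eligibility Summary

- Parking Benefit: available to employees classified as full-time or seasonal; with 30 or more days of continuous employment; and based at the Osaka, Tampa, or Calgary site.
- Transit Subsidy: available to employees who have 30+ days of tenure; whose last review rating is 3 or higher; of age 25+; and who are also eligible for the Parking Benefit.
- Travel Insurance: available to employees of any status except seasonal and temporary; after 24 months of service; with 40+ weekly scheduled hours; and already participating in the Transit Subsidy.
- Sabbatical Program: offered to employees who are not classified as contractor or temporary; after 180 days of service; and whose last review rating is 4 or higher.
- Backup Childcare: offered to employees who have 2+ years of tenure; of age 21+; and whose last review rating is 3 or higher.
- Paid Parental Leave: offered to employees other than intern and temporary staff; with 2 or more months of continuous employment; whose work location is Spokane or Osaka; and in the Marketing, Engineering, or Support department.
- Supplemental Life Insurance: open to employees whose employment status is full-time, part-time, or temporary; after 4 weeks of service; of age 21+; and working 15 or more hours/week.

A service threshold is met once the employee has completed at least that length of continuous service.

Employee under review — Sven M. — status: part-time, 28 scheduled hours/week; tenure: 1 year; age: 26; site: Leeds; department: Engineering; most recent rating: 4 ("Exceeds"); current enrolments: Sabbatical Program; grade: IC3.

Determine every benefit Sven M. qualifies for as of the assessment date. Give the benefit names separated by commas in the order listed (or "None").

Sabbatical Program, Supplemental Life Insurance

Parking Benefit — status part-time ✗ (requires full-time or seasonal) → not eligible.
Transit Subsidy — service 1 year ≥ 30 days ✓; rating 4 ≥ 3 ✓; age 26 ≥ 25 ✓; not eligible for Parking Benefit ✗ → not eligible.
Travel Insurance — status part-time ✓ (not excluded); service 1 year < 24 months (≈720 days) ✗ → not eligible.
Sabbatical Program — status part-time ✓ (not excluded); service 1 year ≥ 180 days ✓; rating 4 ≥ 4 ✓ → eligible.
Backup Childcare — service 1 year < 2 years ✗ → not eligible.
Paid Parental Leave — status part-time ✓ (not excluded); service 1 year ≥ 2 months (≈60 days) ✓; site Leeds ✗ (not Spokane or Osaka) → not eligible.
Supplemental Life Insurance — status part-time ✓; service 1 year ≥ 4 weeks (≈28 days) ✓; age 26 ≥ 21 ✓; 28 hrs/wk ≥ 15 ✓ → eligible.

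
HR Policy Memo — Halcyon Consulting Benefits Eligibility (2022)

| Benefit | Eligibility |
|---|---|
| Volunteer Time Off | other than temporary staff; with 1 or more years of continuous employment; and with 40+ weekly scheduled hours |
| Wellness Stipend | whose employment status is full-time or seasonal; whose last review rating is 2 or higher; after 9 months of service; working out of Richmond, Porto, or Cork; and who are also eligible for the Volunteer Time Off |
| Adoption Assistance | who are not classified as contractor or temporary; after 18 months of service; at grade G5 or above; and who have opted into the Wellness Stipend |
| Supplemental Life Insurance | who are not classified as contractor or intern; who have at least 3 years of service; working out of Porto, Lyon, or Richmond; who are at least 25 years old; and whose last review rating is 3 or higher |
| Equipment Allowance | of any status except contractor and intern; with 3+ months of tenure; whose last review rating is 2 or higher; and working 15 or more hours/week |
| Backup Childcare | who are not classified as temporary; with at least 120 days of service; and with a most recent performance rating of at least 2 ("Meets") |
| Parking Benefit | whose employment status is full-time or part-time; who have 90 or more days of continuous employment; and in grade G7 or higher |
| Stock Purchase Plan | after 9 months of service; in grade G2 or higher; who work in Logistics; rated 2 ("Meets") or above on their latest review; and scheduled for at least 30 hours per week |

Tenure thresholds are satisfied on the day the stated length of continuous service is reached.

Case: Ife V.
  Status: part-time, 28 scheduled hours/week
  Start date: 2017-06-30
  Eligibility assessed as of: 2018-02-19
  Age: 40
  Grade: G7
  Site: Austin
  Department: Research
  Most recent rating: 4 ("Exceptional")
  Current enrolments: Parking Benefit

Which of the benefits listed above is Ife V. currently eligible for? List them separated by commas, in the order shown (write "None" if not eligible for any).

Equipment Allowance, Backup Childcare, Parking Benefit

Service from 2017-06-30 to 2018-02-19: 234 days.
Volunteer Time Off — status part-time ✓ (not excluded); service 234 days < 1 year (≈365 days) ✗ → not eligible.
Wellness Stipend — status part-time ✗ (requires full-time or seasonal) → not eligible.
Adoption Assistance — status part-time ✓ (not excluded); service 234 days < 18 months (≈540 days) ✗ → not eligible.
Supplemental Life Insurance — status part-time ✓ (not excluded); service 234 days < 3 years (≈1095 days) ✗ → not eligible.
Equipment Allowance — status part-time ✓ (not excluded); service 234 days ≥ 3 months (≈90 days) ✓; rating 4 ≥ 2 ✓; 28 hrs/wk ≥ 15 ✓ → eligible.
Backup Childcare — status part-time ✓ (not excluded); service 234 days ≥ 120 days ✓; rating 4 ≥ 2 ✓ → eligible.
Parking Benefit — status part-time ✓; service 234 days ≥ 90 days ✓; grade G7 ≥ G7 ✓ → eligible.
Stock Purchase Plan — service 234 days < 9 months (≈270 days) ✗ → not eligible.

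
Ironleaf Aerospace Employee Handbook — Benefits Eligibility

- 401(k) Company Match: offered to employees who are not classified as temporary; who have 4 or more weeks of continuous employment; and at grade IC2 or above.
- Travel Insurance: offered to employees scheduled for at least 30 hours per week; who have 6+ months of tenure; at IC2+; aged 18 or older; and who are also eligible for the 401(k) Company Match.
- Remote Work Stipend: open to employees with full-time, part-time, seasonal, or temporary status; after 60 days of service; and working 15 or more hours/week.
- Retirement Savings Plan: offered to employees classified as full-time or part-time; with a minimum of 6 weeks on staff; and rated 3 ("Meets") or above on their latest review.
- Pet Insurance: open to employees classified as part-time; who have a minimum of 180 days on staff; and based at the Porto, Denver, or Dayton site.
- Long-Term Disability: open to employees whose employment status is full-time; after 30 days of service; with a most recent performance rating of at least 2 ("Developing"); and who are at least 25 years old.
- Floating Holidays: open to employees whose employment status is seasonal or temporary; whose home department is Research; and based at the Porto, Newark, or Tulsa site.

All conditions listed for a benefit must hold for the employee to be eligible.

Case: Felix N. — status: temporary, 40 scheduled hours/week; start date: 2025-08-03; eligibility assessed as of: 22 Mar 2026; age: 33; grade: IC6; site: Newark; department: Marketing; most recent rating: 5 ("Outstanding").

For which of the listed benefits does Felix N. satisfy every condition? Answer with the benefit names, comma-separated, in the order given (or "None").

Service from 2025-08-03 to 22 Mar 2026: 231 days.
401(k) Company Match — status temporary ✗ (excluded) → not eligible.
Travel Insurance — 40 hrs/wk ≥ 30 ✓; service 231 days ≥ 6 months (≈180 days) ✓; grade IC6 ≥ IC2 ✓; age 33 ≥ 18 ✓; not eligible for 401(k) Company Match ✗ → not eligible.
Remote Work Stipend — status temporary ✓; service 231 days ≥ 60 days ✓; 40 hrs/wk ≥ 15 ✓ → eligible.
Retirement Savings Plan — status temporary ✗ (requires full-time or part-time) → not eligible.
Pet Insurance — status temporary ✗ (requires part-time) → not eligible.
Long-Term Disability — status temporary ✗ (requires full-time) → not eligible.
Floating Holidays — status temporary ✓; dept Marketing ✗ → not eligible.

Remote Work Stipend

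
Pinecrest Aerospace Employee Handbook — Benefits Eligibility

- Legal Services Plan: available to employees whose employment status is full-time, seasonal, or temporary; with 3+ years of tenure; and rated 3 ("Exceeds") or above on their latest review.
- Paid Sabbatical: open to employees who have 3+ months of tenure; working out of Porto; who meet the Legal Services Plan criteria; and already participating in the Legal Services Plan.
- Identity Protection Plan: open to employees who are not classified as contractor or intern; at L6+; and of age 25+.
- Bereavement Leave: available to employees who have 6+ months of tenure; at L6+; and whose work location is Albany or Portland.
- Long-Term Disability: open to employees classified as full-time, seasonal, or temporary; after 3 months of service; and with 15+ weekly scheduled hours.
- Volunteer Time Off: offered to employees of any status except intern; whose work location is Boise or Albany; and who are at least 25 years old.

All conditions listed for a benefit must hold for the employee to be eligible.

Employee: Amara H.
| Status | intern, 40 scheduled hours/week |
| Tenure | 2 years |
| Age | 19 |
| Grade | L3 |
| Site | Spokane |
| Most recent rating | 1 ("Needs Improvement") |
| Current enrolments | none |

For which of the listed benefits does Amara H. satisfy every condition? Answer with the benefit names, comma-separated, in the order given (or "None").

None

Legal Services Plan — status intern ✗ (requires full-time, seasonal, or temporary) → not eligible.
Paid Sabbatical — service 2 years ≥ 3 months (≈90 days) ✓; site Spokane ✗ (not Porto) → not eligible.
Identity Protection Plan — status intern ✗ (excluded) → not eligible.
Bereavement Leave — service 2 years ≥ 6 months (≈180 days) ✓; grade L3 < L6 ✗ → not eligible.
Long-Term Disability — status intern ✗ (requires full-time, seasonal, or temporary) → not eligible.
Volunteer Time Off — status intern ✗ (excluded) → not eligible.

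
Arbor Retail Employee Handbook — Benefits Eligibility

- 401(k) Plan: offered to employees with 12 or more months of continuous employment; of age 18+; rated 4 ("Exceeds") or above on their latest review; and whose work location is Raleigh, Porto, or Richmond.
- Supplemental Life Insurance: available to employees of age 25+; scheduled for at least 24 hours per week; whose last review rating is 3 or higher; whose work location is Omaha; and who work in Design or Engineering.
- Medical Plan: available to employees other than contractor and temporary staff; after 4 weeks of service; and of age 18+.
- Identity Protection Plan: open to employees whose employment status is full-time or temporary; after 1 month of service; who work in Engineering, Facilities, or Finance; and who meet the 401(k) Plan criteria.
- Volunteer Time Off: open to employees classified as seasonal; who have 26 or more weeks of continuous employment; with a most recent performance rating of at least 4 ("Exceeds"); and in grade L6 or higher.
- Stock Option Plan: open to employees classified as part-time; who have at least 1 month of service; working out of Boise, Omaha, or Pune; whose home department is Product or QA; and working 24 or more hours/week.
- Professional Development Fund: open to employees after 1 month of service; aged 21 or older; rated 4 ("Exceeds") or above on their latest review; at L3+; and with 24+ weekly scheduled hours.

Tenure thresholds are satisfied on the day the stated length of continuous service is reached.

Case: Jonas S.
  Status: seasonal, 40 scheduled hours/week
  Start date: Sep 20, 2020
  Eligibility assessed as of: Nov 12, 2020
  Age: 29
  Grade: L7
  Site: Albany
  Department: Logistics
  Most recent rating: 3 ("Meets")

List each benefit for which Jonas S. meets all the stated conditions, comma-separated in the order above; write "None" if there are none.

Medical Plan

Service from Sep 20, 2020 to Nov 12, 2020: 53 days.
401(k) Plan — service 53 days < 12 months (≈360 days) ✗ → not eligible.
Supplemental Life Insurance — age 29 ≥ 25 ✓; 40 hrs/wk ≥ 24 ✓; rating 3 ≥ 3 ✓; site Albany ✗ (not Omaha) → not eligible.
Medical Plan — status seasonal ✓ (not excluded); service 53 days ≥ 4 weeks (≈28 days) ✓; age 29 ≥ 18 ✓ → eligible.
Identity Protection Plan — status seasonal ✗ (requires full-time or temporary) → not eligible.
Volunteer Time Off — status seasonal ✓; service 53 days < 26 weeks (≈182 days) ✗ → not eligible.
Stock Option Plan — status seasonal ✗ (requires part-time) → not eligible.
Professional Development Fund — service 53 days ≥ 1 month (≈30 days) ✓; age 29 ≥ 21 ✓; rating 3 < 4 ✗ → not eligible.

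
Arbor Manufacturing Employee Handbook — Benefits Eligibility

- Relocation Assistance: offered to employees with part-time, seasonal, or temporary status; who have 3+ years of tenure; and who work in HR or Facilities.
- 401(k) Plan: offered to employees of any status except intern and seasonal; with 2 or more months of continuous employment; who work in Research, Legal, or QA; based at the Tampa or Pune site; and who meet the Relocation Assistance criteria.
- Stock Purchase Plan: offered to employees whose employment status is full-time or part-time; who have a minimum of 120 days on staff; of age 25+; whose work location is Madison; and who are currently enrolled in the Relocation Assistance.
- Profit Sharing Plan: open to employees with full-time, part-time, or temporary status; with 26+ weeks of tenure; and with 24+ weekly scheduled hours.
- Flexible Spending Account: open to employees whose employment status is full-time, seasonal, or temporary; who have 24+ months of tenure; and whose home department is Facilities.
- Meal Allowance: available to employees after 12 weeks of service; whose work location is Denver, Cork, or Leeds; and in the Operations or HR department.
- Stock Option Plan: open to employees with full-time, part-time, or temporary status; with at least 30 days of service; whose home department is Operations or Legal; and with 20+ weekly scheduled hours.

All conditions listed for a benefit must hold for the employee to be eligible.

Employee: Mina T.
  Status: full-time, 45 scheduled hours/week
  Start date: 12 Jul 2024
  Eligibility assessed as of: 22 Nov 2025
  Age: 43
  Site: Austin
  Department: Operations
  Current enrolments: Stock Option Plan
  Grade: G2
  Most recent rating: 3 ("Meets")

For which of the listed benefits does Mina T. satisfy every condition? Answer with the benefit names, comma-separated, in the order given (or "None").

Service from 12 Jul 2024 to 22 Nov 2025: 498 days.
Relocation Assistance — status full-time ✗ (requires part-time, seasonal, or temporary) → not eligible.
401(k) Plan — status full-time ✓ (not excluded); service 498 days ≥ 2 months (≈60 days) ✓; dept Operations ✗ → not eligible.
Stock Purchase Plan — status full-time ✓; service 498 days ≥ 120 days ✓; age 43 ≥ 25 ✓; site Austin ✗ (not Madison) → not eligible.
Profit Sharing Plan — status full-time ✓; service 498 days ≥ 26 weeks (≈182 days) ✓; 45 hrs/wk ≥ 24 ✓ → eligible.
Flexible Spending Account — status full-time ✓; service 498 days < 24 months (≈720 days) ✗ → not eligible.
Meal Allowance — service 498 days ≥ 12 weeks (≈84 days) ✓; site Austin ✗ (not Denver, Cork, or Leeds) → not eligible.
Stock Option Plan — status full-time ✓; service 498 days ≥ 30 days ✓; dept Operations ✓; 45 hrs/wk ≥ 20 ✓ → eligible.

Profit Sharing Plan, Stock Option Plan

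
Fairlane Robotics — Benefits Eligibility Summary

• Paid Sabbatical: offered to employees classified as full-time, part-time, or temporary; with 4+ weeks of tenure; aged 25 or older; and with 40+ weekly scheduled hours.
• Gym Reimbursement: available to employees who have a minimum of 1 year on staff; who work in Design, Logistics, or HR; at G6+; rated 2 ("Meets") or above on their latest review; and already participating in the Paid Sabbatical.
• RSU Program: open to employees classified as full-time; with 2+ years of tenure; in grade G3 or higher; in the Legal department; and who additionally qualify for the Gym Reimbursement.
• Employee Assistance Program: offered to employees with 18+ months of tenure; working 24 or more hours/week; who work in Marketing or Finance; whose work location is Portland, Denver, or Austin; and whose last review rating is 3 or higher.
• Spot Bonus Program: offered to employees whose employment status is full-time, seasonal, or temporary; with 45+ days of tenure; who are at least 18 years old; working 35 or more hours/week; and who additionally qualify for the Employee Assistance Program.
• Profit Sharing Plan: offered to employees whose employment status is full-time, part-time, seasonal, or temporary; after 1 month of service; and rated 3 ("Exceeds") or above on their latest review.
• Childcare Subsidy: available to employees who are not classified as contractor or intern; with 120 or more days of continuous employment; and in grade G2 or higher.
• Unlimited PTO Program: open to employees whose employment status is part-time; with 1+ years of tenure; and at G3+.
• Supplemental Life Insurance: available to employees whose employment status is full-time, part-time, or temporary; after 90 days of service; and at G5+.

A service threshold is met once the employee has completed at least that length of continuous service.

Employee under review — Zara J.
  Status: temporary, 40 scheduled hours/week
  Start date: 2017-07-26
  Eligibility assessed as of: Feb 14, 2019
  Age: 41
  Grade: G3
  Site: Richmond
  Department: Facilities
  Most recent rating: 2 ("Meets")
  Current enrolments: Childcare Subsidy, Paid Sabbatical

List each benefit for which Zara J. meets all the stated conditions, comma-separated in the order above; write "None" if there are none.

Paid Sabbatical, Childcare Subsidy

Service from 2017-07-26 to Feb 14, 2019: 568 days.
Paid Sabbatical — status temporary ✓; service 568 days ≥ 4 weeks (≈28 days) ✓; age 41 ≥ 25 ✓; 40 hrs/wk ≥ 40 ✓ → eligible.
Gym Reimbursement — service 568 days ≥ 1 year (≈365 days) ✓; dept Facilities ✗ → not eligible.
RSU Program — status temporary ✗ (requires full-time) → not eligible.
Employee Assistance Program — service 568 days ≥ 18 months (≈540 days) ✓; 40 hrs/wk ≥ 24 ✓; dept Facilities ✗ → not eligible.
Spot Bonus Program — status temporary ✓; service 568 days ≥ 45 days ✓; age 41 ≥ 18 ✓; 40 hrs/wk ≥ 35 ✓; not eligible for Employee Assistance Program ✗ → not eligible.
Profit Sharing Plan — status temporary ✓; service 568 days ≥ 1 month (≈30 days) ✓; rating 2 < 3 ✗ → not eligible.
Childcare Subsidy — status temporary ✓ (not excluded); service 568 days ≥ 120 days ✓; grade G3 ≥ G2 ✓ → eligible.
Unlimited PTO Program — status temporary ✗ (requires part-time) → not eligible.
Supplemental Life Insurance — status temporary ✓; service 568 days ≥ 90 days ✓; grade G3 < G5 ✗ → not eligible.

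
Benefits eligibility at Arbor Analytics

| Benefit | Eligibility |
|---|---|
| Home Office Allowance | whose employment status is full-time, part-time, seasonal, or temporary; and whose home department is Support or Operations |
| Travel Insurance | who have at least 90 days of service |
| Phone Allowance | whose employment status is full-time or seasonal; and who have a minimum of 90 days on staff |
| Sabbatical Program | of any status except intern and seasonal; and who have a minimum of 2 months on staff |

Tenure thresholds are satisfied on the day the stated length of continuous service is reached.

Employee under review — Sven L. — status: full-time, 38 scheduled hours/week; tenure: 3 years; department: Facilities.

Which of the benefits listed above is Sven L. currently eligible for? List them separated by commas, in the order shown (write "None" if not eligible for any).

Home Office Allowance — status full-time ✓; dept Facilities ✗ → not eligible.
Travel Insurance — service 3 years ≥ 90 days ✓ → eligible.
Phone Allowance — status full-time ✓; service 3 years ≥ 90 days ✓ → eligible.
Sabbatical Program — status full-time ✓ (not excluded); service 3 years ≥ 2 months (≈60 days) ✓ → eligible.

Travel Insurance, Phone Allowance, Sabbatical Program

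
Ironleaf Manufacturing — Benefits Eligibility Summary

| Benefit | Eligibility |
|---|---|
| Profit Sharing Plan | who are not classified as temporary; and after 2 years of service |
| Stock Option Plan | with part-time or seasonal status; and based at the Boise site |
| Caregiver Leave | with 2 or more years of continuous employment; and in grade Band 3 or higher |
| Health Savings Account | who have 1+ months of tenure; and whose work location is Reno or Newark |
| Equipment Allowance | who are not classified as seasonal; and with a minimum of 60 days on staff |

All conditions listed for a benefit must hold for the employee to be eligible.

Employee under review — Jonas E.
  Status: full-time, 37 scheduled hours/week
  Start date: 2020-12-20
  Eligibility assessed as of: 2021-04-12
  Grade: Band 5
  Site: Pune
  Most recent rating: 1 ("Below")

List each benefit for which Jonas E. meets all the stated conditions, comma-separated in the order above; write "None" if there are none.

Equipment Allowance

Service from 2020-12-20 to 2021-04-12: 113 days.
Profit Sharing Plan — status full-time ✓ (not excluded); service 113 days < 2 years (≈730 days) ✗ → not eligible.
Stock Option Plan — status full-time ✗ (requires part-time or seasonal) → not eligible.
Caregiver Leave — service 113 days < 2 years (≈730 days) ✗ → not eligible.
Health Savings Account — service 113 days ≥ 1 month (≈30 days) ✓; site Pune ✗ (not Reno or Newark) → not eligible.
Equipment Allowance — status full-time ✓ (not excluded); service 113 days ≥ 60 days ✓ → eligible.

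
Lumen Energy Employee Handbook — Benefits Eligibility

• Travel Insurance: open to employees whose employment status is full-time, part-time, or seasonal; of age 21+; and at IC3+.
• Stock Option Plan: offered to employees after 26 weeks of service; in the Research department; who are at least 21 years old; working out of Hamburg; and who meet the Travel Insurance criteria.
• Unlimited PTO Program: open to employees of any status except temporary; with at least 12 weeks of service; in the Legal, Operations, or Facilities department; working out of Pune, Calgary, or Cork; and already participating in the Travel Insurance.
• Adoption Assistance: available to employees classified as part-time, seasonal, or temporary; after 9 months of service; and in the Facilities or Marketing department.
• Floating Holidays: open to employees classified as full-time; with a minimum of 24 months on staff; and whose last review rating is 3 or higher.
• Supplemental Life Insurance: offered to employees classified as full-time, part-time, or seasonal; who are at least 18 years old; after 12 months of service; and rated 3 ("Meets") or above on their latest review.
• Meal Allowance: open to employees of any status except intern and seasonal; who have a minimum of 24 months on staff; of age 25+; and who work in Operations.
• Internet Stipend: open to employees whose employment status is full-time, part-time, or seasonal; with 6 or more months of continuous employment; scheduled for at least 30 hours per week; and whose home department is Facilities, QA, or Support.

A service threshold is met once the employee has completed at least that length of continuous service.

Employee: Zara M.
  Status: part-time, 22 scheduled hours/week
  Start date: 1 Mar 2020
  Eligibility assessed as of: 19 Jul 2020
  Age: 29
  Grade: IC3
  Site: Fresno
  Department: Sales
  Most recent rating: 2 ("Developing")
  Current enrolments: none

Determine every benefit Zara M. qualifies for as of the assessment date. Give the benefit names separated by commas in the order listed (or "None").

Travel Insurance

Service from 1 Mar 2020 to 19 Jul 2020: 140 days.
Travel Insurance — status part-time ✓; age 29 ≥ 21 ✓; grade IC3 ≥ IC3 ✓ → eligible.
Stock Option Plan — service 140 days < 26 weeks (≈182 days) ✗ → not eligible.
Unlimited PTO Program — status part-time ✓ (not excluded); service 140 days ≥ 12 weeks (≈84 days) ✓; dept Sales ✗ → not eligible.
Adoption Assistance — status part-time ✓; service 140 days < 9 months (≈270 days) ✗ → not eligible.
Floating Holidays — status part-time ✗ (requires full-time) → not eligible.
Supplemental Life Insurance — status part-time ✓; age 29 ≥ 18 ✓; service 140 days < 12 months (≈360 days) ✗ → not eligible.
Meal Allowance — status part-time ✓ (not excluded); service 140 days < 24 months (≈720 days) ✗ → not eligible.
Internet Stipend — status part-time ✓; service 140 days < 6 months (≈180 days) ✗ → not eligible.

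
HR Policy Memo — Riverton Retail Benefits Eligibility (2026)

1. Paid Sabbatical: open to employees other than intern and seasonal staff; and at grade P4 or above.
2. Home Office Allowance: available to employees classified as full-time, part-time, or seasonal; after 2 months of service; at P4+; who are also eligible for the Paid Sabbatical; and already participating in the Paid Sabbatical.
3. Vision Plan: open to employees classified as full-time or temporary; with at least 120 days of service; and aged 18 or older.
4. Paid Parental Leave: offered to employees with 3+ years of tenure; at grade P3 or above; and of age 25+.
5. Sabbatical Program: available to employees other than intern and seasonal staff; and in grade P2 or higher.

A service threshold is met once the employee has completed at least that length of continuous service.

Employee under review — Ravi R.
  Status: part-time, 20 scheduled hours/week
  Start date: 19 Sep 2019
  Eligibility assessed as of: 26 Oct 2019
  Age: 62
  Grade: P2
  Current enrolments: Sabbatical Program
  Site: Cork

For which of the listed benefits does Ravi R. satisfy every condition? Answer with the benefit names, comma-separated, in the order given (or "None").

Sabbatical Program

Service from 19 Sep 2019 to 26 Oct 2019: 37 days.
Paid Sabbatical — status part-time ✓ (not excluded); grade P2 < P4 ✗ → not eligible.
Home Office Allowance — status part-time ✓; service 37 days < 2 months (≈60 days) ✗ → not eligible.
Vision Plan — status part-time ✗ (requires full-time or temporary) → not eligible.
Paid Parental Leave — service 37 days < 3 years (≈1095 days) ✗ → not eligible.
Sabbatical Program — status part-time ✓ (not excluded); grade P2 ≥ P2 ✓ → eligible.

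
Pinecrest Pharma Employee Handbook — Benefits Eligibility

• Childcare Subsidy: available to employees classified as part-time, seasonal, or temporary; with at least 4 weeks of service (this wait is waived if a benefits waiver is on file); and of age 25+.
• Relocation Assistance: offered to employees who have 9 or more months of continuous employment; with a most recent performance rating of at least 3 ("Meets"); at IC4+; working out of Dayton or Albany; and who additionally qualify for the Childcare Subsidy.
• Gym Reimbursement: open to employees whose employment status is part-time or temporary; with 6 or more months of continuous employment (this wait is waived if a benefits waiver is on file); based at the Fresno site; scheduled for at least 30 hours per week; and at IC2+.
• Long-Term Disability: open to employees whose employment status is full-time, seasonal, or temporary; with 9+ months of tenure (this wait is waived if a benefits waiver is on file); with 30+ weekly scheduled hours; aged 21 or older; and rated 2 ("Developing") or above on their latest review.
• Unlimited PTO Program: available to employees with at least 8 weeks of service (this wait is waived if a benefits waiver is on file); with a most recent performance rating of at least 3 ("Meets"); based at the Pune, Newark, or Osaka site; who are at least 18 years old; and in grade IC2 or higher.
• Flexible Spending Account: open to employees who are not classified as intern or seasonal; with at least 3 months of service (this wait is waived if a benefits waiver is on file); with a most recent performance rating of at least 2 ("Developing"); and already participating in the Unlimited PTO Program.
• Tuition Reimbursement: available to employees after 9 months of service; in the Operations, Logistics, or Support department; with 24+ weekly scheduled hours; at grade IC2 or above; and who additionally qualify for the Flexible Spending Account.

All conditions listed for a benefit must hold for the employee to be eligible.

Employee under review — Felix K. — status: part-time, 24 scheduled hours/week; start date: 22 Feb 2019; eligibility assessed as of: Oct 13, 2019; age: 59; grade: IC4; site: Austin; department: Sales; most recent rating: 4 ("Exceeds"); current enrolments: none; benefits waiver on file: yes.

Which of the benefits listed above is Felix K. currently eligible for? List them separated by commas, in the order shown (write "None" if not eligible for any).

Service from 22 Feb 2019 to Oct 13, 2019: 233 days.
Childcare Subsidy — status part-time ✓; benefits waiver on file ✓; age 59 ≥ 25 ✓ → eligible.
Relocation Assistance — service 233 days < 9 months (≈270 days) ✗ → not eligible.
Gym Reimbursement — status part-time ✓; benefits waiver on file ✓; site Austin ✗ (not Fresno) → not eligible.
Long-Term Disability — status part-time ✗ (requires full-time, seasonal, or temporary) → not eligible.
Unlimited PTO Program — benefits waiver on file ✓; rating 4 ≥ 3 ✓; site Austin ✗ (not Pune, Newark, or Osaka) → not eligible.
Flexible Spending Account — status part-time ✓ (not excluded); benefits waiver on file ✓; rating 4 ≥ 2 ✓; not enrolled in Unlimited PTO Program ✗ → not eligible.
Tuition Reimbursement — service 233 days < 9 months (≈270 days) ✗ → not eligible.

Childcare Subsidy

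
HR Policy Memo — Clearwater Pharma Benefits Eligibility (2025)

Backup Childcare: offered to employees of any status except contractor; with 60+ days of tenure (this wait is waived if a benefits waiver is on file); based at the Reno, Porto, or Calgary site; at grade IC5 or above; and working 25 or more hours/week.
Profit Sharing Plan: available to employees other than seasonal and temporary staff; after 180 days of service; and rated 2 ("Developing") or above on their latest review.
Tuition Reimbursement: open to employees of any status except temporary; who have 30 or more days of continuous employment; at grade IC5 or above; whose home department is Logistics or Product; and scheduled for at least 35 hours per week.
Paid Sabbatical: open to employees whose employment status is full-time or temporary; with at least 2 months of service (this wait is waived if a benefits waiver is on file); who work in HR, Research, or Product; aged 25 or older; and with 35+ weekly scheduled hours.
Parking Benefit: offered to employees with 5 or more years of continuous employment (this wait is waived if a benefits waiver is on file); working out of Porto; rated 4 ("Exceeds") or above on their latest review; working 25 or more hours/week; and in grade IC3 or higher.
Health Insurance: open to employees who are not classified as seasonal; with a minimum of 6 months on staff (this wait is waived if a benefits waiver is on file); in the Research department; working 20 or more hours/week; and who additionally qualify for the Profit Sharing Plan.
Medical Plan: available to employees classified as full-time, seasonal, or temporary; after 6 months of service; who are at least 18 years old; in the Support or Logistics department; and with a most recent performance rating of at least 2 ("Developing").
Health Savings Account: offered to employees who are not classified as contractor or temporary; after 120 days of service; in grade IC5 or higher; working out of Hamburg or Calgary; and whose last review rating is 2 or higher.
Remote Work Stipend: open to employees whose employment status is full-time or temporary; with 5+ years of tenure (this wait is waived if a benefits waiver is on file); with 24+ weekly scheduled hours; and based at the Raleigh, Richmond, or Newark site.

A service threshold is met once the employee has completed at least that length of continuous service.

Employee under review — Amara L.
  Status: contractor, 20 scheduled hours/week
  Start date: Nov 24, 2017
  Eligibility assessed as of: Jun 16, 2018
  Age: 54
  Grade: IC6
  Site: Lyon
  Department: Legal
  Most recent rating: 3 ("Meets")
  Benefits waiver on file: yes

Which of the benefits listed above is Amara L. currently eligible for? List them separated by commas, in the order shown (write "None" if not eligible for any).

Profit Sharing Plan

Service from Nov 24, 2017 to Jun 16, 2018: 204 days.
Backup Childcare — status contractor ✗ (excluded) → not eligible.
Profit Sharing Plan — status contractor ✓ (not excluded); service 204 days ≥ 180 days ✓; rating 3 ≥ 2 ✓ → eligible.
Tuition Reimbursement — status contractor ✓ (not excluded); service 204 days ≥ 30 days ✓; grade IC6 ≥ IC5 ✓; dept Legal ✗ → not eligible.
Paid Sabbatical — status contractor ✗ (requires full-time or temporary) → not eligible.
Parking Benefit — benefits waiver on file ✓; site Lyon ✗ (not Porto) → not eligible.
Health Insurance — status contractor ✓ (not excluded); benefits waiver on file ✓; dept Legal ✗ → not eligible.
Medical Plan — status contractor ✗ (requires full-time, seasonal, or temporary) → not eligible.
Health Savings Account — status contractor ✗ (excluded) → not eligible.
Remote Work Stipend — status contractor ✗ (requires full-time or temporary) → not eligible.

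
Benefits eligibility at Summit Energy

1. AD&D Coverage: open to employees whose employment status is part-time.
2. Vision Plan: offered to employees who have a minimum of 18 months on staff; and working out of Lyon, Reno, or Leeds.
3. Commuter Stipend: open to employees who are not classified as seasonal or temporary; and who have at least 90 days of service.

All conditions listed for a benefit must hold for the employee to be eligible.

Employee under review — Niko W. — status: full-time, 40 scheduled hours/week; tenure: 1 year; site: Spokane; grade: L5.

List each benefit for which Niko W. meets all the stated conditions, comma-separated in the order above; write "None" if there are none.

Commuter Stipend

AD&D Coverage — status full-time ✗ (requires part-time) → not eligible.
Vision Plan — service 1 year < 18 months (≈540 days) ✗ → not eligible.
Commuter Stipend — status full-time ✓ (not excluded); service 1 year ≥ 90 days ✓ → eligible.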